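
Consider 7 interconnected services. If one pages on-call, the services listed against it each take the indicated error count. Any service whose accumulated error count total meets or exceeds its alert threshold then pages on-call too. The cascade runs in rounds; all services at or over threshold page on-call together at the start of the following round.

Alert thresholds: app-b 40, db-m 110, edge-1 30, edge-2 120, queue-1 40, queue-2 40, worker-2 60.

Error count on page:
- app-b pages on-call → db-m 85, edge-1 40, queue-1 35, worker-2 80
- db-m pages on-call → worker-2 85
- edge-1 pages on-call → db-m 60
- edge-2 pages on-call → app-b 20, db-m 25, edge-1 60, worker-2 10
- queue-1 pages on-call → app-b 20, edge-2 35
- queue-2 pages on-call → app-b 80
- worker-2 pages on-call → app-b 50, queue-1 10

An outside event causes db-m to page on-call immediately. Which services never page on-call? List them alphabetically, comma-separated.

edge-2, queue-2

Round 1 — db-m pages on-call (initial).
  worker-2: +85 → 85 ≥ 60
Round 2 — worker-2 pages on-call.
  app-b: +50 → 50 ≥ 40
  queue-1: +10 → 10 < 40
Round 3 — app-b pages on-call.
  edge-1: +40 → 40 ≥ 30
  queue-1: +35 → 45 ≥ 40
Round 4 — edge-1, queue-1 page on-call.
  edge-2: +35 → 35 < 120
No further pages.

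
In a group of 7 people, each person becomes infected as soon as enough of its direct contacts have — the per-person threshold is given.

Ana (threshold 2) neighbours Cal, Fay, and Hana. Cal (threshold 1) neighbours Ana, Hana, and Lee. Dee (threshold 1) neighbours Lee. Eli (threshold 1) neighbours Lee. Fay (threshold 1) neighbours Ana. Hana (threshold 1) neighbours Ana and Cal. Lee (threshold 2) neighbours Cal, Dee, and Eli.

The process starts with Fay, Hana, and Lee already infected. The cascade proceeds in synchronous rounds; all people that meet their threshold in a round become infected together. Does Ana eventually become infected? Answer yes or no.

Round 1 — Fay, Hana, Lee become infected (initial).
Round 2 — checking thresholds:
  Ana: 2 of 3 neighbours ≥ 2, becomes infected.
  Cal: 2 of 3 neighbours ≥ 1, becomes infected.
  Dee: 1 of 1 neighbours ≥ 1, becomes infected.
  Eli: 1 of 1 neighbours ≥ 1, becomes infected.
Round 3 — no new infections; cascade stops.

yes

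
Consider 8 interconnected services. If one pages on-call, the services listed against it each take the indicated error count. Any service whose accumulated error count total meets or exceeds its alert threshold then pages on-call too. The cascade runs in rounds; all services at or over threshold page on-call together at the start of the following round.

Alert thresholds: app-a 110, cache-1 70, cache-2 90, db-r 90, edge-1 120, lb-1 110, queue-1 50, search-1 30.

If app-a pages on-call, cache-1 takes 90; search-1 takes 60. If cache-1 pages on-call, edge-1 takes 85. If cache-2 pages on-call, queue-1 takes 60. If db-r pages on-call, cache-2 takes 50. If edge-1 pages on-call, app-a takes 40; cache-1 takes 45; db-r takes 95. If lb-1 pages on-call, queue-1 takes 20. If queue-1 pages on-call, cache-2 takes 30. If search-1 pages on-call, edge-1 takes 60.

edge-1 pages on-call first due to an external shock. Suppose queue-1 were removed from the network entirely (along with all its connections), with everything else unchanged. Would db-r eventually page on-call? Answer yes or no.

With queue-1 removed:
Round 1 — edge-1 pages on-call (initial).
  app-a: +40 → 40 < 110
  cache-1: +45 → 45 < 70
  db-r: +95 → 95 ≥ 90
Round 2 — db-r pages on-call.
  cache-2: +50 → 50 < 90
No further pages.

yes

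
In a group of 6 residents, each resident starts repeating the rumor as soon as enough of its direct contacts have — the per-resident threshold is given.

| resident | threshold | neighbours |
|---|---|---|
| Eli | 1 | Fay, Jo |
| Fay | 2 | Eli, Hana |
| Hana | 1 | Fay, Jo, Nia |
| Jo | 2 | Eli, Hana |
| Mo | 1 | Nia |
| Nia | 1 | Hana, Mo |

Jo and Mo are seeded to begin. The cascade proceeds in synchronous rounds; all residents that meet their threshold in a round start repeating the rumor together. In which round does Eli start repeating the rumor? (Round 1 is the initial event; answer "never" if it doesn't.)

Round 1 — Jo, Mo start repeating the rumor (initial).
Round 2 — checking thresholds:
  Eli: 1 of 2 neighbours ≥ 1, starts repeating the rumor.
  Hana: 1 of 3 neighbours ≥ 1, starts repeating the rumor.
  Nia: 1 of 2 neighbours ≥ 1, starts repeating the rumor.
Round 3 — checking thresholds:
  Fay: 2 of 2 neighbours ≥ 2, starts repeating the rumor.
Round 4 — no new spreads; cascade stops.

2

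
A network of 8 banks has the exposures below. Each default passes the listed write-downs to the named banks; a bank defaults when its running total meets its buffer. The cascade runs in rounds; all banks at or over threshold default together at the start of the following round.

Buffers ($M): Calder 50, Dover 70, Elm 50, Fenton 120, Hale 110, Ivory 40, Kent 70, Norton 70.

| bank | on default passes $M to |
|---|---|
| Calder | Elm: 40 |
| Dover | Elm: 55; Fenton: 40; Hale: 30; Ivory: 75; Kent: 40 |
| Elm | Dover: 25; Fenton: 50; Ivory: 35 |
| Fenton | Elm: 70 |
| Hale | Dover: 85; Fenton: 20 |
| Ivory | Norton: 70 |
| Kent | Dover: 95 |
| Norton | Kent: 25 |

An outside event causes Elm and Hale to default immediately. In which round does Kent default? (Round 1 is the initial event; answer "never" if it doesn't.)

never

Round 1 — Elm, Hale default (initial).
  Dover: +25+85 → 110 ≥ 70
  Fenton: +50+20 → 70 < 120
  Ivory: +35 → 35 < 40
Round 2 — Dover defaults.
  Fenton: +40 → 110 < 120
  Ivory: +75 → 110 ≥ 40
  Kent: +40 → 40 < 70
Round 3 — Ivory defaults.
  Norton: +70 → 70 ≥ 70
Round 4 — Norton defaults.
  Kent: +25 → 65 < 70
No further defaults.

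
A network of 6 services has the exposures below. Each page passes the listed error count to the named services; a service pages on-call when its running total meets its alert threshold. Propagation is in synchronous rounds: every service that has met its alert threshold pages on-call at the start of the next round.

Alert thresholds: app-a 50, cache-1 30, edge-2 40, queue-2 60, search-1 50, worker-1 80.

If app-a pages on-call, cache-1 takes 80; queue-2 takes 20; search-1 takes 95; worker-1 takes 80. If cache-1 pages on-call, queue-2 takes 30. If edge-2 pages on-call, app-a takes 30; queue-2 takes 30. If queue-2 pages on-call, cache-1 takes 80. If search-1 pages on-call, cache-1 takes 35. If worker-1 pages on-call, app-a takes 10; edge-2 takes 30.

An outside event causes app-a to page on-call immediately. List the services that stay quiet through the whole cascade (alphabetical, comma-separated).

edge-2, queue-2

Round 1 — app-a pages on-call (initial).
  cache-1: +80 → 80 ≥ 30
  queue-2: +20 → 20 < 60
  search-1: +95 → 95 ≥ 50
  worker-1: +80 → 80 ≥ 80
Round 2 — cache-1, search-1, worker-1 page on-call.
  edge-2: +30 → 30 < 40
  queue-2: +30 → 50 < 60
No further pages.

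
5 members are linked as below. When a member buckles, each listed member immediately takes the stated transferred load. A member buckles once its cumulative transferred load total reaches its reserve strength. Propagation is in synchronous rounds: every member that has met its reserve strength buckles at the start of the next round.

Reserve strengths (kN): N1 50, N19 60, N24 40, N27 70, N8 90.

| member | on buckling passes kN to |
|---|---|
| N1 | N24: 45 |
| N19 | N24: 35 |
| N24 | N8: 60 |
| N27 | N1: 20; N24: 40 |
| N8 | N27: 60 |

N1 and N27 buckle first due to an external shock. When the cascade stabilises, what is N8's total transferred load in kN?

60

Round 1 — N1, N27 buckle (initial).
  N24: +45+40 → 85 ≥ 40
Round 2 — N24 buckles.
  N8: +60 → 60 < 90
No further bucklings.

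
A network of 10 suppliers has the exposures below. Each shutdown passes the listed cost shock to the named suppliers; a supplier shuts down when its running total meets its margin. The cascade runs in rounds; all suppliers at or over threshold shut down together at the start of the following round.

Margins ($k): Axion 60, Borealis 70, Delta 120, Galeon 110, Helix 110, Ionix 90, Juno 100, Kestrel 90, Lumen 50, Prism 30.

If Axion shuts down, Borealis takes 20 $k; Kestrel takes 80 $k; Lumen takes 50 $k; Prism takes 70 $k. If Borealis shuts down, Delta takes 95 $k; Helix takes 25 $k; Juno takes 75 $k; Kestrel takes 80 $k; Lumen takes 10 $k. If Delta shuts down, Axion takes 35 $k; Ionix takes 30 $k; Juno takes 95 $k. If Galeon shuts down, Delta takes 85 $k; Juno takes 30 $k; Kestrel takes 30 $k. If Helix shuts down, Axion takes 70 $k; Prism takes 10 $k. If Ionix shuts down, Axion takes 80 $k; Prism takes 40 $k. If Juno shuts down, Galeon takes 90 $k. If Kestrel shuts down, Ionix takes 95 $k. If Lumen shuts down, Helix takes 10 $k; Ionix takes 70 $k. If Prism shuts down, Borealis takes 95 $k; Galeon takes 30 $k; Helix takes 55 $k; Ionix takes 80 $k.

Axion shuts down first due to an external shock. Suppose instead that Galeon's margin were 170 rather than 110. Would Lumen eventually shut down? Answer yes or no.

yes

With Galeon's margin at 170:
Round 1 — Axion shuts down (initial).
  Borealis: +20 → 20 < 70
  Kestrel: +80 → 80 < 90
  Lumen: +50 → 50 ≥ 50
  Prism: +70 → 70 ≥ 30
Round 2 — Lumen, Prism shut down.
  Borealis: +95 → 115 ≥ 70
  Galeon: +30 → 30 < 170
  Helix: +10+55 → 65 < 110
  Ionix: +70+80 → 150 ≥ 90
Round 3 — Borealis, Ionix shut down.
  Delta: +95 → 95 < 120
  Helix: +25 → 90 < 110
  Juno: +75 → 75 < 100
  Kestrel: +80 → 160 ≥ 90
Round 4 — Kestrel shuts down.
No further shutdowns.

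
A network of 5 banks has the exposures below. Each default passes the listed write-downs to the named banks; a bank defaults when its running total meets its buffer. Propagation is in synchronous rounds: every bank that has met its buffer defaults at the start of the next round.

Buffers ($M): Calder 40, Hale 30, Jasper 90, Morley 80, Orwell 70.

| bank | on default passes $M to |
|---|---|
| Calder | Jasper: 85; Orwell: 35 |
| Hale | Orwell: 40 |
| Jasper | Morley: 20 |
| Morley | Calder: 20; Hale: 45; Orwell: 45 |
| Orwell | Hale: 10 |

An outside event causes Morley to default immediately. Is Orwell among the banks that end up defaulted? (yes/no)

Round 1 — Morley defaults (initial).
  Calder: +20 → 20 < 40
  Hale: +45 → 45 ≥ 30
  Orwell: +45 → 45 < 70
Round 2 — Hale defaults.
  Orwell: +40 → 85 ≥ 70
Round 3 — Orwell defaults.
No further defaults.

yes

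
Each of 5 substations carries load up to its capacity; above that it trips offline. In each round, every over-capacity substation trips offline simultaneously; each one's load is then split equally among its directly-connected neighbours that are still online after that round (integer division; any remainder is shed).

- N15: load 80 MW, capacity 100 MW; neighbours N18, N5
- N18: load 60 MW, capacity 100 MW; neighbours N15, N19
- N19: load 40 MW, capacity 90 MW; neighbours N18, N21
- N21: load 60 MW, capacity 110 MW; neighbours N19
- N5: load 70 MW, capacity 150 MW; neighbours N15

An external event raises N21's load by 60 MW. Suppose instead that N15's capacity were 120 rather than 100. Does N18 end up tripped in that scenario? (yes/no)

With N15's capacity at 120:
Round 1 — N21 at 120 > 110. N21 trips offline.
  N21 sheds 120 MW to N19: 120 each.
    N19: 40+120 = 160 > 90
Round 2 — N19 trips offline.
  N19 sheds 160 MW to N18: 160 each.
    N18: 60+160 = 220 > 100
Round 3 — N18 trips offline.
  N18 sheds 220 MW to N15: 220 each.
    N15: 80+220 = 300 > 120
Round 4 — N15 trips offline.
  N15 sheds 300 MW to N5: 300 each.
    N5: 70+300 = 370 > 150
Round 5 — N5 trips offline.
  N5 sheds 370 MW: no online neighbours, lost.
No further trips.

yes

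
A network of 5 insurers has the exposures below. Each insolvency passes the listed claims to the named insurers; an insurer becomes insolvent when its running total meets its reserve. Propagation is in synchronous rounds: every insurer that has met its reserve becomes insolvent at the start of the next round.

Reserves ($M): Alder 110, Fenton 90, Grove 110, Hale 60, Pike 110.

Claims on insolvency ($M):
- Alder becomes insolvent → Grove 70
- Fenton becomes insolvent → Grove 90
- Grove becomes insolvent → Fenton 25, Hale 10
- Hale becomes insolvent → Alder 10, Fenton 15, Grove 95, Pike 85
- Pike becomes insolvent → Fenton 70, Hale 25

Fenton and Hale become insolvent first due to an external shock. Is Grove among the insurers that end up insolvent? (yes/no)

Round 1 — Fenton, Hale become insolvent (initial).
  Alder: +10 → 10 < 110
  Grove: +90+95 → 185 ≥ 110
  Pike: +85 → 85 < 110
Round 2 — Grove becomes insolvent.
No further insolvencies.

yes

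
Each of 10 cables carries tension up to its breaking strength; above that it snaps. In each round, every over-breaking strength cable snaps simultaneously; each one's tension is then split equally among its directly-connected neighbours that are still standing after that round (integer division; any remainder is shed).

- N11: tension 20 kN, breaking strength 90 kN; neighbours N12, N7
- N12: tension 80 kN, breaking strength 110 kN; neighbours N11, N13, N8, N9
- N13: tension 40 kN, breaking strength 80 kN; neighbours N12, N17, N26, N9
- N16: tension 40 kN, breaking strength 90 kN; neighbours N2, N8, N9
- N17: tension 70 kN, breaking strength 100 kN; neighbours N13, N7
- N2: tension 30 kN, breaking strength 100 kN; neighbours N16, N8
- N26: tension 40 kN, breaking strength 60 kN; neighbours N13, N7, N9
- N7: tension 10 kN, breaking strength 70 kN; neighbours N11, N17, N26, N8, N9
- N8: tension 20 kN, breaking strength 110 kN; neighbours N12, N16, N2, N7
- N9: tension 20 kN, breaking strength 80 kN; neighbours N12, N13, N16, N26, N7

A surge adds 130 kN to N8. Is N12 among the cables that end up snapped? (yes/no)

yes

Round 1 — N8 at 150 > 110. N8 snaps.
  N8 sheds 150 kN to N12, N16, N2, N7: 37 each (2 lost).
    N12: 80+37 = 117 > 110
    N16: 40+37 = 77 ≤ 90
    N2: 30+37 = 67 ≤ 100
    N7: 10+37 = 47 ≤ 70
Round 2 — N12 snaps.
  N12 sheds 117 kN to N11, N13, N9: 39 each.
    N11: 20+39 = 59 ≤ 90
    N13: 40+39 = 79 ≤ 80
    N9: 20+39 = 59 ≤ 80
No further breaks.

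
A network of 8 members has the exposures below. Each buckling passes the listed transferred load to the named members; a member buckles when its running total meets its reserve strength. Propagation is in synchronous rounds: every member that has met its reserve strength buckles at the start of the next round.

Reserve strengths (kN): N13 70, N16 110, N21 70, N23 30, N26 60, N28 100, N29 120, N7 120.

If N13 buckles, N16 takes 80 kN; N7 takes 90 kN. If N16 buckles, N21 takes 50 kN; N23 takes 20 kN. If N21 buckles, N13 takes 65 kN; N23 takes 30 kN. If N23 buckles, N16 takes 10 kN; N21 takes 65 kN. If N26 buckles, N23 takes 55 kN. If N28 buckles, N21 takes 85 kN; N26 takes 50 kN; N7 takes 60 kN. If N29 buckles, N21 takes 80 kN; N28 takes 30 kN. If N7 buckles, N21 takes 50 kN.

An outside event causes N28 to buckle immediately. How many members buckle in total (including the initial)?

3

Round 1 — N28 buckles (initial).
  N21: +85 → 85 ≥ 70
  N26: +50 → 50 < 60
  N7: +60 → 60 < 120
Round 2 — N21 buckles.
  N13: +65 → 65 < 70
  N23: +30 → 30 ≥ 30
Round 3 — N23 buckles.
  N16: +10 → 10 < 110
No further bucklings.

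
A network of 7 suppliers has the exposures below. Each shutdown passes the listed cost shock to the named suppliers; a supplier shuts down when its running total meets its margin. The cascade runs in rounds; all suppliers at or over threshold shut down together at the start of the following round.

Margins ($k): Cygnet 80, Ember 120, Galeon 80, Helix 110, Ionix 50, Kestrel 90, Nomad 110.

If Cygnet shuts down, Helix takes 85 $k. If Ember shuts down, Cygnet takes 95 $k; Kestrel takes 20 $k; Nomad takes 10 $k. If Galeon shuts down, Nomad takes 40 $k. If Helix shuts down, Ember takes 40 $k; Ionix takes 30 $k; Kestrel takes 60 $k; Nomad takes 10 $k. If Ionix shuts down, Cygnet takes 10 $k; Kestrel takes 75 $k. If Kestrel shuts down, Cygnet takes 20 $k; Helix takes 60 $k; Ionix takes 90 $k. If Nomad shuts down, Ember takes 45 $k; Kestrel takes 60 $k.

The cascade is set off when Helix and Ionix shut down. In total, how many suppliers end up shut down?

Round 1 — Helix, Ionix shut down (initial).
  Cygnet: +10 → 10 < 80
  Ember: +40 → 40 < 120
  Kestrel: +60+75 → 135 ≥ 90
  Nomad: +10 → 10 < 110
Round 2 — Kestrel shuts down.
  Cygnet: +20 → 30 < 80
No further shutdowns.

3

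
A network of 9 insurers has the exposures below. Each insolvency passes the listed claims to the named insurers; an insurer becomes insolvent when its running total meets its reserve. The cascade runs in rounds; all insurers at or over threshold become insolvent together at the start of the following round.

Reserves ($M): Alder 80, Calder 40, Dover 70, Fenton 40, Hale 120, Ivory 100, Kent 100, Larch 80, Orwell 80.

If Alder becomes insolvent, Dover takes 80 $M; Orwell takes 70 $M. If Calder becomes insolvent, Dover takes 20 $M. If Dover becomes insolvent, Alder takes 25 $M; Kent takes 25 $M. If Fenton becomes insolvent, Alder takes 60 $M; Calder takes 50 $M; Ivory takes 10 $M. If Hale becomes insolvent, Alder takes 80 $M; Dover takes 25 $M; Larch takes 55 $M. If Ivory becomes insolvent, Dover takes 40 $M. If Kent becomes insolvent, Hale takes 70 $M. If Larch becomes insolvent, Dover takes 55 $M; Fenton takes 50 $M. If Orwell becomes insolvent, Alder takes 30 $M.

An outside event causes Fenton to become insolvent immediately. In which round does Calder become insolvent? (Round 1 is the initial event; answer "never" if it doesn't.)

2

Round 1 — Fenton becomes insolvent (initial).
  Alder: +60 → 60 < 80
  Calder: +50 → 50 ≥ 40
  Ivory: +10 → 10 < 100
Round 2 — Calder becomes insolvent.
  Dover: +20 → 20 < 70
No further insolvencies.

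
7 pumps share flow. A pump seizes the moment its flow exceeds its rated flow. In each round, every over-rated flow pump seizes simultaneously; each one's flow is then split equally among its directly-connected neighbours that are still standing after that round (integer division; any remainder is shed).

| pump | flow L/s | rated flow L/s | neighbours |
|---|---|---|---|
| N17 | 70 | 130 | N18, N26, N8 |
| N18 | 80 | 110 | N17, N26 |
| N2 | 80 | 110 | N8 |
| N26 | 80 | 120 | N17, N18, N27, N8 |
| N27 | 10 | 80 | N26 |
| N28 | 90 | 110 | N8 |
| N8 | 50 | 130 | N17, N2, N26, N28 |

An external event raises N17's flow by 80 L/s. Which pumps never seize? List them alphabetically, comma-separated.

N27

Round 1 — N17 at 150 > 130. N17 seizes.
  N17 sheds 150 L/s to N18, N26, N8: 50 each.
    N18: 80+50 = 130 > 110
    N26: 80+50 = 130 > 120
    N8: 50+50 = 100 ≤ 130
Round 2 — N18, N26 seize.
  N18 sheds 130 L/s: no online neighbours, lost.
  N26 sheds 130 L/s to N27, N8: 65 each.
    N27: 10+65 = 75 ≤ 80
    N8: 100+65 = 165 > 130
Round 3 — N8 seizes.
  N8 sheds 165 L/s to N2, N28: 82 each (1 lost).
    N2: 80+82 = 162 > 110
    N28: 90+82 = 172 > 110
Round 4 — N2, N28 seize.
  N2 sheds 162 L/s: no online neighbours, lost.
  N28 sheds 172 L/s: no online neighbours, lost.
No further seizures.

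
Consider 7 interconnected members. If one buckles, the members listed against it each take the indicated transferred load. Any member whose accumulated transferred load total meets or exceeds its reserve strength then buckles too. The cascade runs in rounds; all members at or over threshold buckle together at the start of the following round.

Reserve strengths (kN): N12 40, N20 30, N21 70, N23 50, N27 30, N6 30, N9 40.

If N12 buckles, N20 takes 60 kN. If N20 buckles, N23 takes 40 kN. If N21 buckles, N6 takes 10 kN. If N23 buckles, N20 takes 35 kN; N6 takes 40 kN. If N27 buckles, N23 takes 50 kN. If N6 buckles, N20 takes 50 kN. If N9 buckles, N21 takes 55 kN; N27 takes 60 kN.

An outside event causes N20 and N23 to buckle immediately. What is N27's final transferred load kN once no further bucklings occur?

0

Round 1 — N20, N23 buckle (initial).
  N6: +40 → 40 ≥ 30
Round 2 — N6 buckles.
No further bucklings.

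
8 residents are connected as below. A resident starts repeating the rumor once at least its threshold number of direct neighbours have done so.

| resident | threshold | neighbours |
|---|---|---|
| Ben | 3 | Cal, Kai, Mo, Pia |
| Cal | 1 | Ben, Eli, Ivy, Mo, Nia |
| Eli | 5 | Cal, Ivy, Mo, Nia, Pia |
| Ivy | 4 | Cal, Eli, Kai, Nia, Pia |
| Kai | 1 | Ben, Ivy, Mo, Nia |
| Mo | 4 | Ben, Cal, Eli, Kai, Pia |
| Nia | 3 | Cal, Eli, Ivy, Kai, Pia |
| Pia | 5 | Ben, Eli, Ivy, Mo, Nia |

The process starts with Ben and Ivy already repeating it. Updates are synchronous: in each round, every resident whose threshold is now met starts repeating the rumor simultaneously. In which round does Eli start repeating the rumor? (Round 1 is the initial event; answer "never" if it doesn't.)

Round 1 — Ben, Ivy start repeating the rumor (initial).
Round 2 — checking thresholds:
  Cal: 2 of 5 neighbours ≥ 1, starts repeating the rumor.
  Eli: 1 of 5 neighbours < 5, below threshold.
  Kai: 2 of 4 neighbours ≥ 1, starts repeating the rumor.
  Mo: 1 of 5 neighbours < 4, below threshold.
  Nia: 1 of 5 neighbours < 3, below threshold.
  Pia: 2 of 5 neighbours < 5, below threshold.
Round 3 — checking thresholds:
  Eli: 2 of 5 neighbours < 5, below threshold.
  Mo: 3 of 5 neighbours < 4, below threshold.
  Nia: 3 of 5 neighbours ≥ 3, starts repeating the rumor.
  Pia: 2 of 5 neighbours < 5, below threshold.
Round 4 — no new spreads; cascade stops.

never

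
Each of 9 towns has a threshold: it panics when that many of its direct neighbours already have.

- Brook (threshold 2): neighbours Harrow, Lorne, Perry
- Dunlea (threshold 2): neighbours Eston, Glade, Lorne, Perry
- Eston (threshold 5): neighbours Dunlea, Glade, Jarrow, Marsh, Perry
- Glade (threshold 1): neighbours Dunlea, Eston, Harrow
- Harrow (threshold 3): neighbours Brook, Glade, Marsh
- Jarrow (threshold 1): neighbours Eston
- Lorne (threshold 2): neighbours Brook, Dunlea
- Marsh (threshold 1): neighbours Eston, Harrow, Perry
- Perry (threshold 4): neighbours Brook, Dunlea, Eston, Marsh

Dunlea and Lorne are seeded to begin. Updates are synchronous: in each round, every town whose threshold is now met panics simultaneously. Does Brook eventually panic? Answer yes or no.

no

Round 1 — Dunlea, Lorne panic (initial).
Round 2 — checking thresholds:
  Brook: 1 of 3 neighbours < 2, holds.
  Eston: 1 of 5 neighbours < 5, holds.
  Glade: 1 of 3 neighbours ≥ 1, panics.
  Perry: 1 of 4 neighbours < 4, holds.
Round 3 — no new panics; cascade stops.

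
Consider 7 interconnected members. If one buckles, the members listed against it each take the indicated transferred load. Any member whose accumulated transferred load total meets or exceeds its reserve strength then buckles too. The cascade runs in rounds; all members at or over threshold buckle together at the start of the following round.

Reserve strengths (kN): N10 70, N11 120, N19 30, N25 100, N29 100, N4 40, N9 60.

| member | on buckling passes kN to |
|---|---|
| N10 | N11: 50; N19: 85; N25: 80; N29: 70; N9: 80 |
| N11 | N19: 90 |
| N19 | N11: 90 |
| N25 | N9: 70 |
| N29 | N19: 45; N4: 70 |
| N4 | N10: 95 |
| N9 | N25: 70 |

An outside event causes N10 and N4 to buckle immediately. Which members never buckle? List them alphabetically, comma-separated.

N29

Round 1 — N10, N4 buckle (initial).
  N11: +50 → 50 < 120
  N19: +85 → 85 ≥ 30
  N25: +80 → 80 < 100
  N29: +70 → 70 < 100
  N9: +80 → 80 ≥ 60
Round 2 — N19, N9 buckle.
  N11: +90 → 140 ≥ 120
  N25: +70 → 150 ≥ 100
Round 3 — N11, N25 buckle.
No further bucklings.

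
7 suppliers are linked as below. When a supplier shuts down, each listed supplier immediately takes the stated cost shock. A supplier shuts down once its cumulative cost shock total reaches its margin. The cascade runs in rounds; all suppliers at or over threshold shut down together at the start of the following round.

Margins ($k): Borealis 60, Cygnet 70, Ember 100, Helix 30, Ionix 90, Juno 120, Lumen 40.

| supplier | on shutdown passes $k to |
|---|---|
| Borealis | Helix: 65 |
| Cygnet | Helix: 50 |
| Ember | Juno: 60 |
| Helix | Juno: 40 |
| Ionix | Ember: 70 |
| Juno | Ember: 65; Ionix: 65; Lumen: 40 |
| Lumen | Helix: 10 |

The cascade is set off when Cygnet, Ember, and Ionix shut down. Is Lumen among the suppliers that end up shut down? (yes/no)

no

Round 1 — Cygnet, Ember, Ionix shut down (initial).
  Helix: +50 → 50 ≥ 30
  Juno: +60 → 60 < 120
Round 2 — Helix shuts down.
  Juno: +40 → 100 < 120
No further shutdowns.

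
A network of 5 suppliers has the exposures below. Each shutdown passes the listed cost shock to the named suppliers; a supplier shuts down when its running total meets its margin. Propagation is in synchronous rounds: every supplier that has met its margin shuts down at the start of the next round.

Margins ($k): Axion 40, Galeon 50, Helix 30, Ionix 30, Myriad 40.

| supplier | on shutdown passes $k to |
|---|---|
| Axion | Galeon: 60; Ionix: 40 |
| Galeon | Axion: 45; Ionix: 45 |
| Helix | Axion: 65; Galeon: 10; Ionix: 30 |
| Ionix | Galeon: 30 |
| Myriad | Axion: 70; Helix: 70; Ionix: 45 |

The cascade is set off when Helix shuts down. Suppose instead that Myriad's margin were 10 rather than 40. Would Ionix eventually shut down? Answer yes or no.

With Myriad's margin at 10:
Round 1 — Helix shuts down (initial).
  Axion: +65 → 65 ≥ 40
  Galeon: +10 → 10 < 50
  Ionix: +30 → 30 ≥ 30
Round 2 — Axion, Ionix shut down.
  Galeon: +60+30 → 100 ≥ 50
Round 3 — Galeon shuts down.
No further shutdowns.

yes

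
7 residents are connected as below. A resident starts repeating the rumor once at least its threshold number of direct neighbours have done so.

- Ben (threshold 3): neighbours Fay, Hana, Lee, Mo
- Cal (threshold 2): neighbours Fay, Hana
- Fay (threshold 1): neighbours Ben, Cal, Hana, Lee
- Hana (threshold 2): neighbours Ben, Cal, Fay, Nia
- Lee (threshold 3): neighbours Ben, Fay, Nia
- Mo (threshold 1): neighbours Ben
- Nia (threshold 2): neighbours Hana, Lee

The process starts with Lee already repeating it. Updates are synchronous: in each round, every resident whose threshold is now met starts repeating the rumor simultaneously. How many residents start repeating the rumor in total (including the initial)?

Round 1 — Lee starts repeating the rumor (initial).
Round 2 — checking thresholds:
  Ben: 1 of 4 neighbours < 3, holds.
  Fay: 1 of 4 neighbours ≥ 1, starts repeating the rumor.
  Nia: 1 of 2 neighbours < 2, holds.
Round 3 — no new spreads; cascade stops.

2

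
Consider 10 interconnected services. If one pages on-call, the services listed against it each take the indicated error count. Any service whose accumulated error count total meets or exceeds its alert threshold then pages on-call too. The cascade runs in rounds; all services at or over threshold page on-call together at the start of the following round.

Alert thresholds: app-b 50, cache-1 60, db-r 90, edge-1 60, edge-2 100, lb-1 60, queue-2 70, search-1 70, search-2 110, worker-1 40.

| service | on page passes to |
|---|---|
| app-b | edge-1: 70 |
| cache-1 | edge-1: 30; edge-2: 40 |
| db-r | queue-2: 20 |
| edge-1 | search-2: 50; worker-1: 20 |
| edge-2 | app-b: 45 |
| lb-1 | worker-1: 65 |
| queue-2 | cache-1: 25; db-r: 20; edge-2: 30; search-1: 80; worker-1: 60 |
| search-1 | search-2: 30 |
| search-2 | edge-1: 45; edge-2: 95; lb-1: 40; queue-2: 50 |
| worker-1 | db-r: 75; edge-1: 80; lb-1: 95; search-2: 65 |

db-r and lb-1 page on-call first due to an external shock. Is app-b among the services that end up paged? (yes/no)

Round 1 — db-r, lb-1 page on-call (initial).
  queue-2: +20 → 20 < 70
  worker-1: +65 → 65 ≥ 40
Round 2 — worker-1 pages on-call.
  edge-1: +80 → 80 ≥ 60
  search-2: +65 → 65 < 110
Round 3 — edge-1 pages on-call.
  search-2: +50 → 115 ≥ 110
Round 4 — search-2 pages on-call.
  edge-2: +95 → 95 < 100
  queue-2: +50 → 70 ≥ 70
Round 5 — queue-2 pages on-call.
  cache-1: +25 → 25 < 60
  edge-2: +30 → 125 ≥ 100
  search-1: +80 → 80 ≥ 70
Round 6 — edge-2, search-1 page on-call.
  app-b: +45 → 45 < 50
No further pages.

no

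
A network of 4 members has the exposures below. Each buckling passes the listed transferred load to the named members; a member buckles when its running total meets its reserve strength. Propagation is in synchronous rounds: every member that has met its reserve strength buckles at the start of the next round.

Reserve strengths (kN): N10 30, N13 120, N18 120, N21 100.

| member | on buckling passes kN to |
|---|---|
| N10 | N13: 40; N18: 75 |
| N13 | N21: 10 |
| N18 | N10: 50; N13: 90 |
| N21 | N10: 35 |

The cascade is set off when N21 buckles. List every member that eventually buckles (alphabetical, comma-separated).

Round 1 — N21 buckles (initial).
  N10: +35 → 35 ≥ 30
Round 2 — N10 buckles.
  N13: +40 → 40 < 120
  N18: +75 → 75 < 120
No further bucklings.

N10, N21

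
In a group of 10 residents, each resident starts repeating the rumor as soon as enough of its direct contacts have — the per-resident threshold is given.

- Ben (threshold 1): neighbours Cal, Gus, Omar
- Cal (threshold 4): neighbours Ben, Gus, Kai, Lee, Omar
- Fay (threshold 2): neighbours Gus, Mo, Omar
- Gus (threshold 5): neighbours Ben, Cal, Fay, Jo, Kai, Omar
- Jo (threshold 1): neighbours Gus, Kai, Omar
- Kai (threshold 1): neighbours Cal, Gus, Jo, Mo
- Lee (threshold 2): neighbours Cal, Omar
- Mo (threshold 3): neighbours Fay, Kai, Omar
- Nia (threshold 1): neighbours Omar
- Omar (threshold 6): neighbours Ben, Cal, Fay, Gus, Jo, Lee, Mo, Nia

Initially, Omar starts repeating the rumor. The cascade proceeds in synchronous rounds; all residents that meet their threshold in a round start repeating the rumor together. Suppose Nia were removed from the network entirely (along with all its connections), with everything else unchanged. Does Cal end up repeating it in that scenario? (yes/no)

no

With Nia removed:
Round 1 — Omar starts repeating the rumor (initial).
Round 2 — checking thresholds:
  Ben: 1 of 3 neighbours ≥ 1, starts repeating the rumor.
  Cal: 1 of 5 neighbours < 4, not yet.
  Fay: 1 of 3 neighbours < 2, not yet.
  Gus: 1 of 6 neighbours < 5, not yet.
  Jo: 1 of 3 neighbours ≥ 1, starts repeating the rumor.
  Lee: 1 of 2 neighbours < 2, not yet.
  Mo: 1 of 3 neighbours < 3, not yet.
Round 3 — checking thresholds:
  Cal: 2 of 5 neighbours < 4, not yet.
  Fay: 1 of 3 neighbours < 2, not yet.
  Gus: 3 of 6 neighbours < 5, not yet.
  Kai: 1 of 4 neighbours ≥ 1, starts repeating the rumor.
  Lee: 1 of 2 neighbours < 2, not yet.
  Mo: 1 of 3 neighbours < 3, not yet.
Round 4 — no new spreads; cascade stops.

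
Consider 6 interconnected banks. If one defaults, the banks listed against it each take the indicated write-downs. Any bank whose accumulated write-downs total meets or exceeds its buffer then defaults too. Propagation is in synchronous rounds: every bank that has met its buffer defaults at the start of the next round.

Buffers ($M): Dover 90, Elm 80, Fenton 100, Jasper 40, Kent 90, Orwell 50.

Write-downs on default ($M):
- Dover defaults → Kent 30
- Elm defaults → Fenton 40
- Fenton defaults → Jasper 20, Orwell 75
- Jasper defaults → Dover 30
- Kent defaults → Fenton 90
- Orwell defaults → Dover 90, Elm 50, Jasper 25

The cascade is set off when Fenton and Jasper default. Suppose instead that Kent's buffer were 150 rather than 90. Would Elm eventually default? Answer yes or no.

no

With Kent's buffer at 150:
Round 1 — Fenton, Jasper default (initial).
  Dover: +30 → 30 < 90
  Orwell: +75 → 75 ≥ 50
Round 2 — Orwell defaults.
  Dover: +90 → 120 ≥ 90
  Elm: +50 → 50 < 80
Round 3 — Dover defaults.
  Kent: +30 → 30 < 150
No further defaults.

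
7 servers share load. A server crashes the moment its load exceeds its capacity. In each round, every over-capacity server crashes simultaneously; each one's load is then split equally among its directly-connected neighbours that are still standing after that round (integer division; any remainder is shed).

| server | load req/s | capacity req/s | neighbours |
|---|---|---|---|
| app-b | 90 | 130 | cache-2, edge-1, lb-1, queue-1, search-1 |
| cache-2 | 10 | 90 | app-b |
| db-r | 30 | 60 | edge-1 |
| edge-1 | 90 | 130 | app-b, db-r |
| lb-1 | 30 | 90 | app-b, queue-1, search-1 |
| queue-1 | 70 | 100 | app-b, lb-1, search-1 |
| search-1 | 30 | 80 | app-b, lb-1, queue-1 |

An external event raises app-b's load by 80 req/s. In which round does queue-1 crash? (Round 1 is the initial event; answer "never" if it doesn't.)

Round 1 — app-b at 170 > 130. app-b crashes.
  app-b sheds 170 req/s to cache-2, edge-1, lb-1, queue-1, search-1: 34 each.
    cache-2: 10+34 = 44 ≤ 90
    edge-1: 90+34 = 124 ≤ 130
    lb-1: 30+34 = 64 ≤ 90
    queue-1: 70+34 = 104 > 100
    search-1: 30+34 = 64 ≤ 80
Round 2 — queue-1 crashes.
  queue-1 sheds 104 req/s to lb-1, search-1: 52 each.
    lb-1: 64+52 = 116 > 90
    search-1: 64+52 = 116 > 80
Round 3 — lb-1, search-1 crash.
  lb-1 sheds 116 req/s: no online neighbours, lost.
  search-1 sheds 116 req/s: no online neighbours, lost.
No further crashes.

2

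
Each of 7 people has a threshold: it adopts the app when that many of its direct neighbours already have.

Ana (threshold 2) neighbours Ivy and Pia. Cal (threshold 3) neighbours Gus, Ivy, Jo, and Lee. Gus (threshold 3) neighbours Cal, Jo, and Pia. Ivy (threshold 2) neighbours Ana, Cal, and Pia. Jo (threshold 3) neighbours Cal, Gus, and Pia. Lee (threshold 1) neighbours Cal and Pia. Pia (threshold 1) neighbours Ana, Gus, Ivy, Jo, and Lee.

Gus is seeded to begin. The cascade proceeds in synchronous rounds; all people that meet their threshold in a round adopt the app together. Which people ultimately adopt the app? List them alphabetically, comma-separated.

Gus, Lee, Pia

Round 1 — Gus adopts the app (initial).
Round 2 — checking thresholds:
  Cal: 1 of 4 neighbours < 3, holds.
  Jo: 1 of 3 neighbours < 3, holds.
  Pia: 1 of 5 neighbours ≥ 1, adopts the app.
Round 3 — checking thresholds:
  Ana: 1 of 2 neighbours < 2, holds.
  Cal: 1 of 4 neighbours < 3, holds.
  Ivy: 1 of 3 neighbours < 2, holds.
  Jo: 2 of 3 neighbours < 3, holds.
  Lee: 1 of 2 neighbours ≥ 1, adopts the app.
Round 4 — no new adoptions; cascade stops.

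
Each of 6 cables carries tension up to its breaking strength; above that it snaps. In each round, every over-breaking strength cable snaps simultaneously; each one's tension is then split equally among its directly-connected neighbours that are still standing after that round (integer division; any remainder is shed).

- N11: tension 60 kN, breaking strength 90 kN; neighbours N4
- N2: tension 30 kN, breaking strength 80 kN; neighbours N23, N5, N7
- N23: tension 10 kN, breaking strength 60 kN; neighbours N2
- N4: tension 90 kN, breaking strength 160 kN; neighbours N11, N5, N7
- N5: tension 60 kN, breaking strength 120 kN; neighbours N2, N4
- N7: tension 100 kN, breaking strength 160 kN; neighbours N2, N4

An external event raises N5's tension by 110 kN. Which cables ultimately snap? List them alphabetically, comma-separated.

Round 1 — N5 at 170 > 120. N5 snaps.
  N5 sheds 170 kN to N2, N4: 85 each.
    N2: 30+85 = 115 > 80
    N4: 90+85 = 175 > 160
Round 2 — N2, N4 snap.
  N2 sheds 115 kN to N23, N7: 57 each (1 lost).
    N23: 10+57 = 67 > 60
    N7: 100+57 = 157 ≤ 160
  N4 sheds 175 kN to N11, N7: 87 each (1 lost).
    N11: 60+87 = 147 > 90
    N7: 157+87 = 244 > 160
Round 3 — N11, N23, N7 snap.
  N11 sheds 147 kN: no online neighbours, lost.
  N23 sheds 67 kN: no online neighbours, lost.
  N7 sheds 244 kN: no online neighbours, lost.
No further breaks.

N11, N2, N23, N4, N5, N7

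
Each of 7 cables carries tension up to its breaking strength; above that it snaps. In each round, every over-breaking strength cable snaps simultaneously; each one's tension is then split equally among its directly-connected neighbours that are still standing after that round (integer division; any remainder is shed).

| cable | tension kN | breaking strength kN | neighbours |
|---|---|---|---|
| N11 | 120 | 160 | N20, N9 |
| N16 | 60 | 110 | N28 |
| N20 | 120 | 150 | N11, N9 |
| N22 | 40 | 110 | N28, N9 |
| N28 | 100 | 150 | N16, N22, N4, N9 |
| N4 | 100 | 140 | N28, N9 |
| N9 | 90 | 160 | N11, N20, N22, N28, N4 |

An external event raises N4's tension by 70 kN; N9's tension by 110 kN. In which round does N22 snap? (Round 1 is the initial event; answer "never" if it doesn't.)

3

Round 1 — N4 at 170 > 140; N9 at 200 > 160. N4, N9 snap.
  N4 sheds 170 kN to N28: 170 each.
    N28: 100+170 = 270 > 150
  N9 sheds 200 kN to N11, N20, N22, N28: 50 each.
    N11: 120+50 = 170 > 160
    N20: 120+50 = 170 > 150
    N22: 40+50 = 90 ≤ 110
    N28: 270+50 = 320 > 150
Round 2 — N11, N20, N28 snap.
  N11 sheds 170 kN: no online neighbours, lost.
  N20 sheds 170 kN: no online neighbours, lost.
  N28 sheds 320 kN to N16, N22: 160 each.
    N16: 60+160 = 220 > 110
    N22: 90+160 = 250 > 110
Round 3 — N16, N22 snap.
  N16 sheds 220 kN: no online neighbours, lost.
  N22 sheds 250 kN: no online neighbours, lost.
No further breaks.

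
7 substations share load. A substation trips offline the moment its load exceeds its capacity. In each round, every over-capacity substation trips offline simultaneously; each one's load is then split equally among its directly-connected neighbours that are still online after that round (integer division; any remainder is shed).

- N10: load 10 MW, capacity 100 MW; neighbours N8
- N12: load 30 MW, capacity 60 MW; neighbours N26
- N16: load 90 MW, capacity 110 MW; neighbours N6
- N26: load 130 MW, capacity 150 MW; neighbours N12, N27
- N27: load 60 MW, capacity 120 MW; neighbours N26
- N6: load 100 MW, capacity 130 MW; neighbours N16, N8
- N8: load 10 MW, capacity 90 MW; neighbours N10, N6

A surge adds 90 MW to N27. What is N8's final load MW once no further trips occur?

Round 1 — N27 at 150 > 120. N27 trips offline.
  N27 sheds 150 MW to N26: 150 each.
    N26: 130+150 = 280 > 150
Round 2 — N26 trips offline.
  N26 sheds 280 MW to N12: 280 each.
    N12: 30+280 = 310 > 60
Round 3 — N12 trips offline.
  N12 sheds 310 MW: no online neighbours, lost.
No further trips.

10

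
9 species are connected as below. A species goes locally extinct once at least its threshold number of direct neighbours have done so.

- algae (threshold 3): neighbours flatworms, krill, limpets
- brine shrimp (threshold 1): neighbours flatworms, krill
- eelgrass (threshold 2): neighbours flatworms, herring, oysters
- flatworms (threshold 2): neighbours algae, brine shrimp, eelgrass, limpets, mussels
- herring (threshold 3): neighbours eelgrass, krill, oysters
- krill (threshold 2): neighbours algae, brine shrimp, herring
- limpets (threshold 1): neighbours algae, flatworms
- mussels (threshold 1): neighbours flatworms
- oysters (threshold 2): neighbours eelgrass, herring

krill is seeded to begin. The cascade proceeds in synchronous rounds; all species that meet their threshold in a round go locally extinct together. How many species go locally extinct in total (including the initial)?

Round 1 — krill goes locally extinct (initial).
Round 2 — checking thresholds:
  algae: 1 of 3 neighbours < 3, below threshold.
  brine shrimp: 1 of 2 neighbours ≥ 1, goes locally extinct.
  herring: 1 of 3 neighbours < 3, below threshold.
Round 3 — no new extinctions; cascade stops.

2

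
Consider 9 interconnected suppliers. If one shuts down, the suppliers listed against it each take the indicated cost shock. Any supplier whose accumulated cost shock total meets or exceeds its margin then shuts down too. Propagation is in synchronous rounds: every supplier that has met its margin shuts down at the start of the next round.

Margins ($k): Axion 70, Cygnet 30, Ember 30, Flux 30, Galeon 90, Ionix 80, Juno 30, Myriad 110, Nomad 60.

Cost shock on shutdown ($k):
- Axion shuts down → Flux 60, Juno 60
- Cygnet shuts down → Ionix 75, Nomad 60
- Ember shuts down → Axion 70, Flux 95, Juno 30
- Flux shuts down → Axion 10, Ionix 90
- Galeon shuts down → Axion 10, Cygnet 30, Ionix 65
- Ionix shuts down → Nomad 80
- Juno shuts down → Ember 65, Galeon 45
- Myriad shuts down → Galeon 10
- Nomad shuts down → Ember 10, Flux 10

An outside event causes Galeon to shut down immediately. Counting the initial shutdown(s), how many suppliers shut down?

4

Round 1 — Galeon shuts down (initial).
  Axion: +10 → 10 < 70
  Cygnet: +30 → 30 ≥ 30
  Ionix: +65 → 65 < 80
Round 2 — Cygnet shuts down.
  Ionix: +75 → 140 ≥ 80
  Nomad: +60 → 60 ≥ 60
Round 3 — Ionix, Nomad shut down.
  Ember: +10 → 10 < 30
  Flux: +10 → 10 < 30
No further shutdowns.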